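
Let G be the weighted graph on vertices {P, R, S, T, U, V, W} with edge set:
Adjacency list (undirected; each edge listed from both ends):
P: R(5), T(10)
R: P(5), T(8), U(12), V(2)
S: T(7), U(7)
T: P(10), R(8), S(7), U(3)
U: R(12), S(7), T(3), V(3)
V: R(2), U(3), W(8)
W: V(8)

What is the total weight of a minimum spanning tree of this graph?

28

Kruskal: consider edges lightest-first.
R-V (2): add — endpoints in different components.
T-U (3): add — endpoints in different components.
U-V (3): add — endpoints in different components.
P-R (5): add — endpoints in different components.
S-T (7): add — endpoints in different components.
S-U (7): skip — S and U already connected.
R-T (8): skip — T and R already connected.
V-W (8): add — endpoints in different components.
MST edges: R-V, T-U, U-V, P-R, S-T, V-W; total weight 2+3+3+5+7+8 = 28.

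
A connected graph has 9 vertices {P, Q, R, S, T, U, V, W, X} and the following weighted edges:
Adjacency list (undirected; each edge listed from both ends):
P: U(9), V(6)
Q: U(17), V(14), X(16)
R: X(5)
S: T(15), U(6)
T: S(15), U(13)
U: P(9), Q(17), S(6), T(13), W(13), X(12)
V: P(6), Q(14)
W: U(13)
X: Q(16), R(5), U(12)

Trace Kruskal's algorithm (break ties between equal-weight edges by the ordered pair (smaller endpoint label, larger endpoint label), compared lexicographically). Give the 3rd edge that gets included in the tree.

S-U

Sort edges by weight, then run Kruskal:
R X (5): add — endpoints in different components.
P V (6): add — endpoints in different components.
S U (6): add — endpoints in different components.
P U (9): add — endpoints in different components.
U X (12): add — endpoints in different components.
T U (13): add — endpoints in different components.
U W (13): add — endpoints in different components.
Q V (14): add — endpoints in different components.
The 3rd edge added is S U.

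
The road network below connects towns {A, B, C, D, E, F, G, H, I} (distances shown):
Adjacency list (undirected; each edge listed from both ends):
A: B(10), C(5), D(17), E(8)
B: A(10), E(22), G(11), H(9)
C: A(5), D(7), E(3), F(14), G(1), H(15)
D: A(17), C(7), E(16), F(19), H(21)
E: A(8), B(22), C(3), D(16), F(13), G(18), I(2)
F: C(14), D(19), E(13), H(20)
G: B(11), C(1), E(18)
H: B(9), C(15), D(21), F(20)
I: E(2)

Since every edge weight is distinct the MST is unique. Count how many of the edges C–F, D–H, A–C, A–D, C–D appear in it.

Kruskal: consider edges lightest-first.
C–G (1): add — endpoints in different components.
E–I (2): add — endpoints in different components.
C–E (3): add — endpoints in different components.
A–C (5): add — endpoints in different components.
C–D (7): add — endpoints in different components.
A–E (8): skip — A and E already connected.
B–H (9): add — endpoints in different components.
A–B (10): add — endpoints in different components.
B–G (11): skip — B and G already connected.
E–F (13): add — endpoints in different components.
MST edge set: {C–G, E–I, C–E, A–C, C–D, B–H, A–B, E–F}.
Of the listed edges, {A–C, C–D} are in the MST → 2.

2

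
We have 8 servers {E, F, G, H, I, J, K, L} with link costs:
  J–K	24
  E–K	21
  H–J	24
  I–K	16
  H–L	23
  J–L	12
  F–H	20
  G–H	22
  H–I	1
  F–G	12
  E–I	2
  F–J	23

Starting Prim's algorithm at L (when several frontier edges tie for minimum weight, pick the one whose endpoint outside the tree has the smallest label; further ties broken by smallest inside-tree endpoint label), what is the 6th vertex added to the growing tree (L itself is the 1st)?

I

Grow the tree from L using Prim:
Step 1: frontier [J–L 12, H–L 23] → take J–L (12); add J.
Step 2: frontier [F–J 23, H–J 24, J–K 24, H–L 23] → take F–J (23); add F.
Step 3: frontier [F–G 12, F–H 20, H–J 24, J–K 24, H–L 23] → take F–G (12); add G.
Step 4: frontier [F–H 20, G–H 22, H–J 24, J–K 24, H–L 23] → take F–H (20); add H.
Step 5: frontier [H–I 1, J–K 24] → take H–I (1); add I.
Step 6: frontier [E–I 2, I–K 16, J–K 24] → take E–I (2); add E.
Step 7: frontier [E–K 21, I–K 16, J–K 24] → take I–K (16); add K.
Vertex order: L, J, F, G, H, I, E, K. The 6th vertex is I.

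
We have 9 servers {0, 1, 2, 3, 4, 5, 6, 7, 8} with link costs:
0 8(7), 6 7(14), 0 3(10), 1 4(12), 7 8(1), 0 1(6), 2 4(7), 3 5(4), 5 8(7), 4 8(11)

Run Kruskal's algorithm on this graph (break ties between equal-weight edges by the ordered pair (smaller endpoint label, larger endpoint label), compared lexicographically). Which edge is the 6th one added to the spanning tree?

Sort edges by weight, then run Kruskal:
7 8 (1): add — endpoints in different components.
3 5 (4): add — endpoints in different components.
0 1 (6): add — endpoints in different components.
0 8 (7): add — endpoints in different components.
2 4 (7): add — endpoints in different components.
5 8 (7): add — endpoints in different components.
0 3 (10): skip — 0 and 3 already connected.
4 8 (11): add — endpoints in different components.
1 4 (12): skip — 1 and 4 already connected.
6 7 (14): add — endpoints in different components.
The 6th edge added is 5 8.

5-8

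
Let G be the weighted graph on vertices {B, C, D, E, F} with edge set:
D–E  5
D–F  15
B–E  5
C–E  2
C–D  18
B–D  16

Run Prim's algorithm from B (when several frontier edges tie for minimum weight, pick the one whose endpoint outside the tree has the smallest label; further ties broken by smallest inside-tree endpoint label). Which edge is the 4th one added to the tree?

Prim's algorithm from B:
Step 1: frontier [B–E 5, B–D 16] → take B–E (5); add E.
Step 2: frontier [B–D 16, C–E 2, D–E 5] → take C–E (2); add C.
Step 3: frontier [B–D 16, C–D 18, D–E 5] → take D–E (5); add D.
Step 4: frontier [D–F 15] → take D–F (15); add F.
The 4th edge added is D–F.

D-F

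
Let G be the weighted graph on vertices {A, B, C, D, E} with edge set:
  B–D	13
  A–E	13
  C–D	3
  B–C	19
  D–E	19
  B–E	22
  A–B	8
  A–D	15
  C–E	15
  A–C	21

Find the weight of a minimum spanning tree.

37

Kruskal's algorithm — process edges by increasing weight (ties by edge label):
C–D (3): add — endpoints in different components.
A–B (8): add — endpoints in different components.
A–E (13): add — endpoints in different components.
B–D (13): add — endpoints in different components.
MST edges: C–D, A–B, A–E, B–D; total weight 3+8+13+13 = 37.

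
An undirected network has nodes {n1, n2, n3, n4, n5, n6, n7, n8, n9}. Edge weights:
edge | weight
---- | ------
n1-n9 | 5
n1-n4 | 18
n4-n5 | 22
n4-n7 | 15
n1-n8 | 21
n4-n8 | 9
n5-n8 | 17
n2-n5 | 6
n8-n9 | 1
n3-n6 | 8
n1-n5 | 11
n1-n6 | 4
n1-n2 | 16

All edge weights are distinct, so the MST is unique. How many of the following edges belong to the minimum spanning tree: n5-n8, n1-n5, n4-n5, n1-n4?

1

Sort edges by weight, then run Kruskal:
n8-n9 (1): add — endpoints in different components.
n1-n6 (4): add — endpoints in different components.
n1-n9 (5): add — endpoints in different components.
n2-n5 (6): add — endpoints in different components.
n3-n6 (8): add — endpoints in different components.
n4-n8 (9): add — endpoints in different components.
n1-n5 (11): add — endpoints in different components.
n4-n7 (15): add — endpoints in different components.
MST edge set: {n8-n9, n1-n6, n1-n9, n2-n5, n3-n6, n4-n8, n1-n5, n4-n7}.
Of the listed edges, {n1-n5} are in the MST → 1.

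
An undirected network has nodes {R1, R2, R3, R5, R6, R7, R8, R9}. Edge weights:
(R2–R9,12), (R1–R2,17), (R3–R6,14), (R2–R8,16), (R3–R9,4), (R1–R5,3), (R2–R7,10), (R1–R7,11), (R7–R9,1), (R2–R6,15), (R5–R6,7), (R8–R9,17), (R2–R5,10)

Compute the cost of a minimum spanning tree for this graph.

51

Prim, starting at R7.
Step 1: cheapest edge leaving the tree is R7–R9 (1); add R9.
Step 2: cheapest edge leaving the tree is R3–R9 (4); add R3.
Step 3: cheapest edge leaving the tree is R2–R7 (10); add R2.
Step 4: cheapest edge leaving the tree is R2–R5 (10); add R5.
Step 5: cheapest edge leaving the tree is R1–R5 (3); add R1.
Step 6: cheapest edge leaving the tree is R5–R6 (7); add R6.
Step 7: cheapest edge leaving the tree is R2–R8 (16); add R8.
MST edges: R7–R9, R3–R9, R2–R7, R2–R5, R1–R5, R5–R6, R2–R8; total weight 1+4+10+10+3+7+16 = 51.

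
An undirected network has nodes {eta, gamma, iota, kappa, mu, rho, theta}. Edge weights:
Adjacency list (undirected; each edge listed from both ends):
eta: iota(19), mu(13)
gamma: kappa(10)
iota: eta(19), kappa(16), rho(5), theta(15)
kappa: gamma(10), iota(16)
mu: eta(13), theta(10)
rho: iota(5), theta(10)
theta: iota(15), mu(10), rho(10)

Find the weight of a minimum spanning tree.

64

Prim's algorithm from mu:
Step 1: frontier [mu—theta 10, eta—mu 13] → take mu—theta (10); add theta.
Step 2: frontier [eta—mu 13, rho—theta 10, iota—theta 15] → take rho—theta (10); add rho.
Step 3: frontier [eta—mu 13, iota—rho 5, iota—theta 15] → take iota—rho (5); add iota.
Step 4: frontier [iota—kappa 16, eta—iota 19, eta—mu 13] → take eta—mu (13); add eta.
Step 5: frontier [iota—kappa 16] → take iota—kappa (16); add kappa.
Step 6: frontier [gamma—kappa 10] → take gamma—kappa (10); add gamma.
MST edges: mu—theta, rho—theta, iota—rho, eta—mu, iota—kappa, gamma—kappa; total weight 10+10+5+13+16+10 = 64.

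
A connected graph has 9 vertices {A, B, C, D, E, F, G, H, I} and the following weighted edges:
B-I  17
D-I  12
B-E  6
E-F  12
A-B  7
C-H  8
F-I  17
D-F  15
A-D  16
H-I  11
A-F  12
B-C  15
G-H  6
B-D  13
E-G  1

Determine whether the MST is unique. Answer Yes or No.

No

Kruskal's algorithm — process edges by increasing weight (ties by edge label):
E-G (1): add — endpoints in different components.
B-E (6): add — endpoints in different components.
G-H (6): add — endpoints in different components.
A-B (7): add — endpoints in different components.
C-H (8): add — endpoints in different components.
H-I (11): add — endpoints in different components.
A-F (12): add — endpoints in different components.
D-I (12): add — endpoints in different components.
Non-tree edge E-F has weight 12, equal to the heaviest edge on its tree cycle — swapping gives another MST of the same weight. Not unique.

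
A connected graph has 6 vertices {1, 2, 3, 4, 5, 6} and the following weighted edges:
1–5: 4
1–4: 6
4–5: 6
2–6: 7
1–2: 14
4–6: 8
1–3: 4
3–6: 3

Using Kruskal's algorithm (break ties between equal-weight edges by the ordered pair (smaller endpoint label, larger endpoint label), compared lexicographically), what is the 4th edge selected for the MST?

1-4

Kruskal's algorithm — process edges by increasing weight (ties by edge label):
3–6 (3): add. Components now {1} {2} {3,6} {4} {5}
1–3 (4): add. Components now {1,3,6} {2} {4} {5}
1–5 (4): add. Components now {1,3,5,6} {2} {4}
1–4 (6): add. Components now {1,3,4,5,6} {2}
4–5 (6): skip — 4 and 5 already connected.
2–6 (7): add. Components now {1,2,3,4,5,6}
The 4th edge added is 1–4.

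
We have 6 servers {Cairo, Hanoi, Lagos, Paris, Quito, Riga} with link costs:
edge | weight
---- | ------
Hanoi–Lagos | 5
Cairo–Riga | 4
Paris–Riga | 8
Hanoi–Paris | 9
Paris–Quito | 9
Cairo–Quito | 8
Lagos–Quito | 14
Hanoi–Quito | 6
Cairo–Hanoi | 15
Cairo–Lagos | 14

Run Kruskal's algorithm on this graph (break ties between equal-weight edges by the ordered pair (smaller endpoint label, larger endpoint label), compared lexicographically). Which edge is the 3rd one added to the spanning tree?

Hanoi-Quito

Kruskal: consider edges lightest-first.
Cairo–Riga (4): add. Components now {Quito} {Lagos} {Cairo,Riga} {Hanoi} {Paris}
Hanoi–Lagos (5): add. Components now {Quito} {Hanoi,Lagos} {Cairo,Riga} {Paris}
Hanoi–Quito (6): add. Components now {Hanoi,Lagos,Quito} {Cairo,Riga} {Paris}
Cairo–Quito (8): add. Components now {Cairo,Hanoi,Lagos,Quito,Riga} {Paris}
Paris–Riga (8): add. Components now {Cairo,Hanoi,Lagos,Paris,Quito,Riga}
The 3rd edge added is Hanoi–Quito.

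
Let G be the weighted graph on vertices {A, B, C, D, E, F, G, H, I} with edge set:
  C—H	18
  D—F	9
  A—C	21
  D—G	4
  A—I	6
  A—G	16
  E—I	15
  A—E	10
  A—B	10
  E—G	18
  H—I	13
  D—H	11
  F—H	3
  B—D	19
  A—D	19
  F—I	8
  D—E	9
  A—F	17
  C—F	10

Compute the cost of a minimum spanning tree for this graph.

59

Prim, starting at I.
Step 1: cheapest edge leaving the tree is A—I (6); add A.
Step 2: cheapest edge leaving the tree is F—I (8); add F.
Step 3: cheapest edge leaving the tree is F—H (3); add H.
Step 4: cheapest edge leaving the tree is D—F (9); add D.
Step 5: cheapest edge leaving the tree is D—G (4); add G.
Step 6: cheapest edge leaving the tree is D—E (9); add E.
Step 7: cheapest edge leaving the tree is A—B (10); add B.
Step 8: cheapest edge leaving the tree is C—F (10); add C.
MST edges: A—I, F—I, F—H, D—F, D—G, D—E, A—B, C—F; total weight 6+8+3+9+4+9+10+10 = 59.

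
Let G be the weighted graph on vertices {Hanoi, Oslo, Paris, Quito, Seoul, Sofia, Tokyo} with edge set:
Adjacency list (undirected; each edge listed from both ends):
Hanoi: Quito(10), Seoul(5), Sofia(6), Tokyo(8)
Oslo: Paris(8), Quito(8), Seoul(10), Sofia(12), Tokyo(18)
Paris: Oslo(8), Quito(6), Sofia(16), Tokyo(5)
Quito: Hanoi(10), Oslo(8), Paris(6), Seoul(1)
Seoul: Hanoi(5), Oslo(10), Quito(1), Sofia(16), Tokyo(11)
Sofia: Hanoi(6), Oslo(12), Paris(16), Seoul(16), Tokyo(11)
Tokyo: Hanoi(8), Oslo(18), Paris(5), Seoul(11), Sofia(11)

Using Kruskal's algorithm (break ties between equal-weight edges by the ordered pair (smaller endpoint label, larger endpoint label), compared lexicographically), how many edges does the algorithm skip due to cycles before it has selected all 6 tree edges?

Sort edges by weight, then run Kruskal:
Quito-Seoul (1): add. Components now {Quito,Seoul} {Oslo} {Paris} {Hanoi} {Tokyo} {Sofia}
Hanoi-Seoul (5): add. Components now {Hanoi,Quito,Seoul} {Oslo} {Paris} {Tokyo} {Sofia}
Paris-Tokyo (5): add. Components now {Hanoi,Quito,Seoul} {Oslo} {Paris,Tokyo} {Sofia}
Hanoi-Sofia (6): add. Components now {Hanoi,Quito,Seoul,Sofia} {Oslo} {Paris,Tokyo}
Paris-Quito (6): add. Components now {Hanoi,Paris,Quito,Seoul,Sofia,Tokyo} {Oslo}
Hanoi-Tokyo (8): skip — Hanoi and Tokyo already connected.
Oslo-Paris (8): add. Components now {Hanoi,Oslo,Paris,Quito,Seoul,Sofia,Tokyo}
Edges rejected before the tree was complete: 1.

1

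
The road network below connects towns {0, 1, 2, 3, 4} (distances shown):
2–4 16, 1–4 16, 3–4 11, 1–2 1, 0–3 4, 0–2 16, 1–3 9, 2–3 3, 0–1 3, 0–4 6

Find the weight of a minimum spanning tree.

13

Prim, starting at 4.
Step 1: frontier [0–4 6, 3–4 11, 1–4 16, 2–4 16] → take 0–4 (6); add 0.
Step 2: frontier [0–1 3, 0–3 4, 0–2 16, 3–4 11, 1–4 16, 2–4 16] → take 0–1 (3); add 1.
Step 3: frontier [0–3 4, 0–2 16, 1–2 1, 1–3 9, 3–4 11, 2–4 16] → take 1–2 (1); add 2.
Step 4: frontier [0–3 4, 1–3 9, 2–3 3, 3–4 11] → take 2–3 (3); add 3.
MST edges: 0–4, 0–1, 1–2, 2–3; total weight 6+3+1+3 = 13.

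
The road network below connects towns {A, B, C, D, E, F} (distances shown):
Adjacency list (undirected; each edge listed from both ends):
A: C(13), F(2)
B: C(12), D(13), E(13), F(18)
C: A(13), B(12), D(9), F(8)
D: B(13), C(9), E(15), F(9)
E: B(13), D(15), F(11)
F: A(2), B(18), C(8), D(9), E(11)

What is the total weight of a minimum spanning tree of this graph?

Sort edges by weight, then run Kruskal:
A-F (2): add. Components now {A,F} {B} {C} {D} {E}
C-F (8): add. Components now {A,C,F} {B} {D} {E}
C-D (9): add. Components now {A,C,D,F} {B} {E}
D-F (9): skip — D and F already connected.
E-F (11): add. Components now {A,C,D,E,F} {B}
B-C (12): add. Components now {A,B,C,D,E,F}
MST edges: A-F, C-F, C-D, E-F, B-C; total weight 2+8+9+11+12 = 42.

42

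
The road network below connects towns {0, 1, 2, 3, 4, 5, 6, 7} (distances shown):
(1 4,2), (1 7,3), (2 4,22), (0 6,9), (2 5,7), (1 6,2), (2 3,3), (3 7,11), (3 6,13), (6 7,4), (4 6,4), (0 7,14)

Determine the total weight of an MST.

Prim's algorithm from 2:
Step 1: cheapest edge leaving the tree is 2 3 (3); add 3.
Step 2: cheapest edge leaving the tree is 2 5 (7); add 5.
Step 3: cheapest edge leaving the tree is 3 7 (11); add 7.
Step 4: cheapest edge leaving the tree is 1 7 (3); add 1.
Step 5: cheapest edge leaving the tree is 1 4 (2); add 4.
Step 6: cheapest edge leaving the tree is 1 6 (2); add 6.
Step 7: cheapest edge leaving the tree is 0 6 (9); add 0.
MST edges: 2 3, 2 5, 3 7, 1 7, 1 4, 1 6, 0 6; total weight 3+7+11+3+2+2+9 = 37.

37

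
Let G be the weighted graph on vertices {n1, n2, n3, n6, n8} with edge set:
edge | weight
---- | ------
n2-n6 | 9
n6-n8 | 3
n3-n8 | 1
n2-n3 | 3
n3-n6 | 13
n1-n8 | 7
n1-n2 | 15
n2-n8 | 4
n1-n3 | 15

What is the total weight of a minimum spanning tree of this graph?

Grow the tree from n8 using Prim:
Step 1: cheapest edge leaving the tree is n3-n8 (1); add n3.
Step 2: cheapest edge leaving the tree is n2-n3 (3); add n2.
Step 3: cheapest edge leaving the tree is n6-n8 (3); add n6.
Step 4: cheapest edge leaving the tree is n1-n8 (7); add n1.
MST edges: n3-n8, n2-n3, n6-n8, n1-n8; total weight 1+3+3+7 = 14.

14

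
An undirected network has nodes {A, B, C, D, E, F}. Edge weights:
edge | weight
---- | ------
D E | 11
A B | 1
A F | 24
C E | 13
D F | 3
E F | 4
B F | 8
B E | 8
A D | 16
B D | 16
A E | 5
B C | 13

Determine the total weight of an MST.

Kruskal's algorithm — process edges by increasing weight (ties by edge label):
A B (1): add — endpoints in different components.
D F (3): add — endpoints in different components.
E F (4): add — endpoints in different components.
A E (5): add — endpoints in different components.
B E (8): skip — B and E already connected.
B F (8): skip — B and F already connected.
D E (11): skip — D and E already connected.
B C (13): add — endpoints in different components.
MST edges: A B, D F, E F, A E, B C; total weight 1+3+4+5+13 = 26.

26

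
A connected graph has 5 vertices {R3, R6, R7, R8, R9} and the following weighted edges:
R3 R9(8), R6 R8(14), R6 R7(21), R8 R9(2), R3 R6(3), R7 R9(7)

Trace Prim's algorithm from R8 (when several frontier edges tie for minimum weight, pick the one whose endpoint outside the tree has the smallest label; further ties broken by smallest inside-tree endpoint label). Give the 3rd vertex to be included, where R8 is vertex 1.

R7

Prim, starting at R8.
Step 1: frontier [R8 R9 2, R6 R8 14] → take R8 R9 (2); add R9.
Step 2: frontier [R6 R8 14, R7 R9 7, R3 R9 8] → take R7 R9 (7); add R7.
Step 3: frontier [R6 R7 21, R6 R8 14, R3 R9 8] → take R3 R9 (8); add R3.
Step 4: frontier [R3 R6 3, R6 R7 21, R6 R8 14] → take R3 R6 (3); add R6.
Vertex order: R8, R9, R7, R3, R6. The 3rd vertex is R7.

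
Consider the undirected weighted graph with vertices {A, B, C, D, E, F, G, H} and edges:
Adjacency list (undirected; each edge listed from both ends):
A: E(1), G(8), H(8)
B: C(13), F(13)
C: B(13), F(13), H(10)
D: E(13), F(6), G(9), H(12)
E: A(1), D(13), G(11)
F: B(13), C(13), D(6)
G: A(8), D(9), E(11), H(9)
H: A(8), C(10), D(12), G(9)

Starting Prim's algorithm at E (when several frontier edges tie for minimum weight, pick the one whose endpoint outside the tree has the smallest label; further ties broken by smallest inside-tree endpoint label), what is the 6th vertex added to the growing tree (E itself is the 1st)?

F

Prim's algorithm from E:
Step 1: cheapest edge leaving the tree is A E (1); add A.
Step 2: cheapest edge leaving the tree is A G (8); add G.
Step 3: cheapest edge leaving the tree is A H (8); add H.
Step 4: cheapest edge leaving the tree is D G (9); add D.
Step 5: cheapest edge leaving the tree is D F (6); add F.
Step 6: cheapest edge leaving the tree is C H (10); add C.
Step 7: cheapest edge leaving the tree is B C (13); add B.
Vertex order: E, A, G, H, D, F, C, B. The 6th vertex is F.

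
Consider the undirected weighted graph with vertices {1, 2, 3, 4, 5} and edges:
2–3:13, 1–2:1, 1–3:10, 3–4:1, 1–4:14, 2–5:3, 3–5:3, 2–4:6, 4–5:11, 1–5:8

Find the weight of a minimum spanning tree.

Sort edges by weight, then run Kruskal:
1–2 (1): add — endpoints in different components.
3–4 (1): add — endpoints in different components.
2–5 (3): add — endpoints in different components.
3–5 (3): add — endpoints in different components.
MST edges: 1–2, 3–4, 2–5, 3–5; total weight 1+1+3+3 = 8.

8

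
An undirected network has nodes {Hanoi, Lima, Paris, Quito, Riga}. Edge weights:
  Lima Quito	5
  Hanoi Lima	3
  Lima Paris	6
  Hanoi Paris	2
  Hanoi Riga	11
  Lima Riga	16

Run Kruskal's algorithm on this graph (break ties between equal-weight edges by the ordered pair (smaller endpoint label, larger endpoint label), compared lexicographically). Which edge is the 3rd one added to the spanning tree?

Lima-Quito

Sort edges by weight, then run Kruskal:
Hanoi Paris (2): add. Components now {Lima} {Quito} {Hanoi,Paris} {Riga}
Hanoi Lima (3): add. Components now {Hanoi,Lima,Paris} {Quito} {Riga}
Lima Quito (5): add. Components now {Hanoi,Lima,Paris,Quito} {Riga}
Lima Paris (6): skip — Lima and Paris already connected.
Hanoi Riga (11): add. Components now {Hanoi,Lima,Paris,Quito,Riga}
The 3rd edge added is Lima Quito.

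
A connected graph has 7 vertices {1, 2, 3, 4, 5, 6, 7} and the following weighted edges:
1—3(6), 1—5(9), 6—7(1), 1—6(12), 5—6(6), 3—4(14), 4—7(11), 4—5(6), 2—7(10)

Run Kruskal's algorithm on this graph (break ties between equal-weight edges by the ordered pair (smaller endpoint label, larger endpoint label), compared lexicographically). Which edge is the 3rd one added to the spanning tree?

4-5

Kruskal: consider edges lightest-first.
6—7 (1): add — endpoints in different components.
1—3 (6): add — endpoints in different components.
4—5 (6): add — endpoints in different components.
5—6 (6): add — endpoints in different components.
1—5 (9): add — endpoints in different components.
2—7 (10): add — endpoints in different components.
The 3rd edge added is 4—5.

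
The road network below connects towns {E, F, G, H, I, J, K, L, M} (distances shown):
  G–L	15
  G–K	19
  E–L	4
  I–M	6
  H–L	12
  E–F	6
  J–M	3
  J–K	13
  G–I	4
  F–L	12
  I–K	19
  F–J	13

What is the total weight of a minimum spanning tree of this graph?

Prim's algorithm from G:
Step 1: cheapest edge leaving the tree is G–I (4); add I.
Step 2: cheapest edge leaving the tree is I–M (6); add M.
Step 3: cheapest edge leaving the tree is J–M (3); add J.
Step 4: cheapest edge leaving the tree is F–J (13); add F.
Step 5: cheapest edge leaving the tree is E–F (6); add E.
Step 6: cheapest edge leaving the tree is E–L (4); add L.
Step 7: cheapest edge leaving the tree is H–L (12); add H.
Step 8: cheapest edge leaving the tree is J–K (13); add K.
MST edges: G–I, I–M, J–M, F–J, E–F, E–L, H–L, J–K; total weight 4+6+3+13+6+4+12+13 = 61.

61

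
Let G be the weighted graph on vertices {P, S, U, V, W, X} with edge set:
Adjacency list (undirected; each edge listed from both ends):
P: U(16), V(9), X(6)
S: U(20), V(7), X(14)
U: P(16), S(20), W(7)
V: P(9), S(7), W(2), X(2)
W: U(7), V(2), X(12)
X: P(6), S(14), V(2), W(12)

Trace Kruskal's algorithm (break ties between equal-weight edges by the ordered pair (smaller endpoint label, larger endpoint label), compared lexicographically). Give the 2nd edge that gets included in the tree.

Kruskal's algorithm — process edges by increasing weight (ties by edge label):
V–W (2): add. Components now {P} {V,W} {S} {U} {X}
V–X (2): add. Components now {P} {V,W,X} {S} {U}
P–X (6): add. Components now {P,V,W,X} {S} {U}
S–V (7): add. Components now {P,S,V,W,X} {U}
U–W (7): add. Components now {P,S,U,V,W,X}
The 2nd edge added is V–X.

V-X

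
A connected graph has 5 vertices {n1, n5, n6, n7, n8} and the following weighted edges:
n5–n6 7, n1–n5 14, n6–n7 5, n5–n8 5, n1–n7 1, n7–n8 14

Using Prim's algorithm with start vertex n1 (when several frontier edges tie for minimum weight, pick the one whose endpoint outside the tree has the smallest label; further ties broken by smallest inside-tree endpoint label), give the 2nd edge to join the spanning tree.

Prim, starting at n1.
Step 1: frontier [n1–n7 1, n1–n5 14] → take n1–n7 (1); add n7.
Step 2: frontier [n1–n5 14, n6–n7 5, n7–n8 14] → take n6–n7 (5); add n6.
Step 3: frontier [n1–n5 14, n5–n6 7, n7–n8 14] → take n5–n6 (7); add n5.
Step 4: frontier [n5–n8 5, n7–n8 14] → take n5–n8 (5); add n8.
The 2nd edge added is n6–n7.

n6-n7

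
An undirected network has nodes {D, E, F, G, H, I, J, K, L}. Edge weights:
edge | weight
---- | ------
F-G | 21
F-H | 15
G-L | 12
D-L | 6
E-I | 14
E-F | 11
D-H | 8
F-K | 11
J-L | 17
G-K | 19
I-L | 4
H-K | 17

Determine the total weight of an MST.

Sort edges by weight, then run Kruskal:
I-L (4): add — endpoints in different components.
D-L (6): add — endpoints in different components.
D-H (8): add — endpoints in different components.
E-F (11): add — endpoints in different components.
F-K (11): add — endpoints in different components.
G-L (12): add — endpoints in different components.
E-I (14): add — endpoints in different components.
F-H (15): skip — F and H already connected.
H-K (17): skip — H and K already connected.
J-L (17): add — endpoints in different components.
MST edges: I-L, D-L, D-H, E-F, F-K, G-L, E-I, J-L; total weight 4+6+8+11+11+12+14+17 = 83.

83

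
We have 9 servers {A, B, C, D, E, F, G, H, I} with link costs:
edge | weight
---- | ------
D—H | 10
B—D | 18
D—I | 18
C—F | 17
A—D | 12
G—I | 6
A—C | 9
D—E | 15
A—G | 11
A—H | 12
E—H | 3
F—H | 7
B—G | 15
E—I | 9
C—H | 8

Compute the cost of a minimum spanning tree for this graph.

Sort edges by weight, then run Kruskal:
E—H (3): add — endpoints in different components.
G—I (6): add — endpoints in different components.
F—H (7): add — endpoints in different components.
C—H (8): add — endpoints in different components.
A—C (9): add — endpoints in different components.
E—I (9): add — endpoints in different components.
D—H (10): add — endpoints in different components.
A—G (11): skip — A and G already connected.
A—D (12): skip — A and D already connected.
A—H (12): skip — A and H already connected.
B—G (15): add — endpoints in different components.
MST edges: E—H, G—I, F—H, C—H, A—C, E—I, D—H, B—G; total weight 3+6+7+8+9+9+10+15 = 67.

67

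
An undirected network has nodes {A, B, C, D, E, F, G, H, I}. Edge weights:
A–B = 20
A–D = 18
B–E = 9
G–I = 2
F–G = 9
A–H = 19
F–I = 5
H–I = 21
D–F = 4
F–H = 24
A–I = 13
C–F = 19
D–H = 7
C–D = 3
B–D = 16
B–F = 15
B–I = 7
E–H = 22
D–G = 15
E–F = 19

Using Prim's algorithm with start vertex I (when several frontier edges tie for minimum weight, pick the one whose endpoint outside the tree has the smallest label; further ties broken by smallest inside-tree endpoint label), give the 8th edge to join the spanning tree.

Prim, starting at I.
Step 1: cheapest edge leaving the tree is G–I (2); add G.
Step 2: cheapest edge leaving the tree is F–I (5); add F.
Step 3: cheapest edge leaving the tree is D–F (4); add D.
Step 4: cheapest edge leaving the tree is C–D (3); add C.
Step 5: cheapest edge leaving the tree is B–I (7); add B.
Step 6: cheapest edge leaving the tree is D–H (7); add H.
Step 7: cheapest edge leaving the tree is B–E (9); add E.
Step 8: cheapest edge leaving the tree is A–I (13); add A.
The 8th edge added is A–I.

A-I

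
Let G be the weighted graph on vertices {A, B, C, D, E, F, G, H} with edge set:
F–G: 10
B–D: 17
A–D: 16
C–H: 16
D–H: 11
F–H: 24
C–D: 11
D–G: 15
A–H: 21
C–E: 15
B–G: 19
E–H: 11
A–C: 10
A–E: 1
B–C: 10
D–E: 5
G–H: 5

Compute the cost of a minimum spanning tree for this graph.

Prim's algorithm from F:
Step 1: cheapest edge leaving the tree is F–G (10); add G.
Step 2: cheapest edge leaving the tree is G–H (5); add H.
Step 3: cheapest edge leaving the tree is D–H (11); add D.
Step 4: cheapest edge leaving the tree is D–E (5); add E.
Step 5: cheapest edge leaving the tree is A–E (1); add A.
Step 6: cheapest edge leaving the tree is A–C (10); add C.
Step 7: cheapest edge leaving the tree is B–C (10); add B.
MST edges: F–G, G–H, D–H, D–E, A–E, A–C, B–C; total weight 10+5+11+5+1+10+10 = 52.

52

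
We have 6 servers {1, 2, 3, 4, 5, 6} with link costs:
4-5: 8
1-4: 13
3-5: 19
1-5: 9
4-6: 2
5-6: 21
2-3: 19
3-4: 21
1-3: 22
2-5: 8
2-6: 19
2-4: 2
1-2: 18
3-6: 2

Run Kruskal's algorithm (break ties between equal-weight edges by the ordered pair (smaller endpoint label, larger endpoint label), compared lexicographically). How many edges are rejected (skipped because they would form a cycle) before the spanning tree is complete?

Sort edges by weight, then run Kruskal:
2-4 (2): add. Components now {1} {2,4} {3} {5} {6}
3-6 (2): add. Components now {1} {2,4} {3,6} {5}
4-6 (2): add. Components now {1} {2,3,4,6} {5}
2-5 (8): add. Components now {1} {2,3,4,5,6}
4-5 (8): skip — 4 and 5 already connected.
1-5 (9): add. Components now {1,2,3,4,5,6}
Edges rejected before the tree was complete: 1.

1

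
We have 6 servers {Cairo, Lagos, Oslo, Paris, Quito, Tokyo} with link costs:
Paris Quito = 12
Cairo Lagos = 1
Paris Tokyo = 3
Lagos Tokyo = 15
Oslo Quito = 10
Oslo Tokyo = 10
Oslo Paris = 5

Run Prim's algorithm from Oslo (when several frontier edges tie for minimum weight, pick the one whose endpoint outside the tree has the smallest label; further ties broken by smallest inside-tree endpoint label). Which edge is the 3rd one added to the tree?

Oslo-Quito

Grow the tree from Oslo using Prim:
Step 1: frontier [Oslo Paris 5, Oslo Quito 10, Oslo Tokyo 10] → take Oslo Paris (5); add Paris.
Step 2: frontier [Oslo Quito 10, Oslo Tokyo 10, Paris Tokyo 3, Paris Quito 12] → take Paris Tokyo (3); add Tokyo.
Step 3: frontier [Oslo Quito 10, Paris Quito 12, Lagos Tokyo 15] → take Oslo Quito (10); add Quito.
Step 4: frontier [Lagos Tokyo 15] → take Lagos Tokyo (15); add Lagos.
Step 5: frontier [Cairo Lagos 1] → take Cairo Lagos (1); add Cairo.
The 3rd edge added is Oslo Quito.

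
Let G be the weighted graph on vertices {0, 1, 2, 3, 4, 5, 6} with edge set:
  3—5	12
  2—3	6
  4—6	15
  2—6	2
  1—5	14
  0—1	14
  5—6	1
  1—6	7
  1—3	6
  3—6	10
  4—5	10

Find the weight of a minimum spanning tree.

Prim, starting at 0.
Step 1: frontier [0—1 14] → take 0—1 (14); add 1.
Step 2: frontier [1—3 6, 1—6 7, 1—5 14] → take 1—3 (6); add 3.
Step 3: frontier [1—6 7, 1—5 14, 2—3 6, 3—6 10, 3—5 12] → take 2—3 (6); add 2.
Step 4: frontier [1—6 7, 1—5 14, 2—6 2, 3—6 10, 3—5 12] → take 2—6 (2); add 6.
Step 5: frontier [1—5 14, 3—5 12, 5—6 1, 4—6 15] → take 5—6 (1); add 5.
Step 6: frontier [4—5 10, 4—6 15] → take 4—5 (10); add 4.
MST edges: 0—1, 1—3, 2—3, 2—6, 5—6, 4—5; total weight 14+6+6+2+1+10 = 39.

39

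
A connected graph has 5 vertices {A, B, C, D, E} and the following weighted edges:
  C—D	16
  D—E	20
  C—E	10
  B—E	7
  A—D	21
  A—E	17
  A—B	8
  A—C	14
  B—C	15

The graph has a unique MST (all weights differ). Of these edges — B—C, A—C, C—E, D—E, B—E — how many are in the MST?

2

Sort edges by weight, then run Kruskal:
B—E (7): add — endpoints in different components.
A—B (8): add — endpoints in different components.
C—E (10): add — endpoints in different components.
A—C (14): skip — A and C already connected.
B—C (15): skip — B and C already connected.
C—D (16): add — endpoints in different components.
MST edge set: {B—E, A—B, C—E, C—D}.
Of the listed edges, {C—E, B—E} are in the MST → 2.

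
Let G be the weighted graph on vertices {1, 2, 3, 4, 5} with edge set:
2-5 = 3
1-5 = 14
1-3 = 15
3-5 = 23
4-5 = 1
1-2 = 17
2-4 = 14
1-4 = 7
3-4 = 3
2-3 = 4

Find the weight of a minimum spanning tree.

14

Kruskal's algorithm — process edges by increasing weight (ties by edge label):
4-5 (1): add. Components now {1} {2} {3} {4,5}
2-5 (3): add. Components now {1} {2,4,5} {3}
3-4 (3): add. Components now {1} {2,3,4,5}
2-3 (4): skip — 2 and 3 already connected.
1-4 (7): add. Components now {1,2,3,4,5}
MST edges: 4-5, 2-5, 3-4, 1-4; total weight 1+3+3+7 = 14.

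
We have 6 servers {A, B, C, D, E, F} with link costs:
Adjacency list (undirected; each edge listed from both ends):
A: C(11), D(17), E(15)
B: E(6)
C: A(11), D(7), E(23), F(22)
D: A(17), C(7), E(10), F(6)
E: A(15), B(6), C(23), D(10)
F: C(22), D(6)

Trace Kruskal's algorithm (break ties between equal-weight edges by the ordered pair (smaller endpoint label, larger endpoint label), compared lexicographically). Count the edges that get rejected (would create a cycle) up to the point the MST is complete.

Kruskal: consider edges lightest-first.
B E (6): add — endpoints in different components.
D F (6): add — endpoints in different components.
C D (7): add — endpoints in different components.
D E (10): add — endpoints in different components.
A C (11): add — endpoints in different components.
Edges rejected before the tree was complete: 0.

0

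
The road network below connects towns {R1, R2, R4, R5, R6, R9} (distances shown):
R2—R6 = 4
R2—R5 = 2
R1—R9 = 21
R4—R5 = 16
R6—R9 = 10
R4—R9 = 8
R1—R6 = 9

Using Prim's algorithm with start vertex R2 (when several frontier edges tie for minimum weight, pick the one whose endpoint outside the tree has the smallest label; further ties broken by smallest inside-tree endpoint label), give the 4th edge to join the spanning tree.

Prim's algorithm from R2:
Step 1: frontier [R2—R5 2, R2—R6 4] → take R2—R5 (2); add R5.
Step 2: frontier [R2—R6 4, R4—R5 16] → take R2—R6 (4); add R6.
Step 3: frontier [R4—R5 16, R1—R6 9, R6—R9 10] → take R1—R6 (9); add R1.
Step 4: frontier [R1—R9 21, R4—R5 16, R6—R9 10] → take R6—R9 (10); add R9.
Step 5: frontier [R4—R5 16, R4—R9 8] → take R4—R9 (8); add R4.
The 4th edge added is R6—R9.

R6-R9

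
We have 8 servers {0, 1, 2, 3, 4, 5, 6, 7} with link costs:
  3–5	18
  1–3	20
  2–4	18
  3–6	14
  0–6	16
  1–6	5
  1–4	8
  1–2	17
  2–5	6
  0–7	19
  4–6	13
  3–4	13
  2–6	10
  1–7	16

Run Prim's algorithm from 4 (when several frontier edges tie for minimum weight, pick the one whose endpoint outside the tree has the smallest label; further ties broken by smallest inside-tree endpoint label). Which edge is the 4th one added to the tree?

2-5

Grow the tree from 4 using Prim:
Step 1: cheapest edge leaving the tree is 1–4 (8); add 1.
Step 2: cheapest edge leaving the tree is 1–6 (5); add 6.
Step 3: cheapest edge leaving the tree is 2–6 (10); add 2.
Step 4: cheapest edge leaving the tree is 2–5 (6); add 5.
Step 5: cheapest edge leaving the tree is 3–4 (13); add 3.
Step 6: cheapest edge leaving the tree is 0–6 (16); add 0.
Step 7: cheapest edge leaving the tree is 1–7 (16); add 7.
The 4th edge added is 2–5.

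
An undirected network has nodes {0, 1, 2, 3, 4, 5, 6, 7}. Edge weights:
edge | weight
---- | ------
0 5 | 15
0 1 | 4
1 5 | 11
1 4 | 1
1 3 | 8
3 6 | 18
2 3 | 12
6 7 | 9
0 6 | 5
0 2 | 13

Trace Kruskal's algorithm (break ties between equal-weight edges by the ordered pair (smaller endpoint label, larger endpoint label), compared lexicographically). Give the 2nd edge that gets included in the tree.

Sort edges by weight, then run Kruskal:
1 4 (1): add — endpoints in different components.
0 1 (4): add — endpoints in different components.
0 6 (5): add — endpoints in different components.
1 3 (8): add — endpoints in different components.
6 7 (9): add — endpoints in different components.
1 5 (11): add — endpoints in different components.
2 3 (12): add — endpoints in different components.
The 2nd edge added is 0 1.

0-1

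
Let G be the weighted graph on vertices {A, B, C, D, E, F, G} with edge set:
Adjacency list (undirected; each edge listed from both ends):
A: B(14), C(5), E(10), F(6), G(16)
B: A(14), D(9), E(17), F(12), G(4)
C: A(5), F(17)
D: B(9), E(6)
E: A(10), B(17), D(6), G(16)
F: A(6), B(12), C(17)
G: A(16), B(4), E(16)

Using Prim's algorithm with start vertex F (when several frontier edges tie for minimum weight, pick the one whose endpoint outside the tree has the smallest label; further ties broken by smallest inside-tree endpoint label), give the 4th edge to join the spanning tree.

Prim, starting at F.
Step 1: cheapest edge leaving the tree is A—F (6); add A.
Step 2: cheapest edge leaving the tree is A—C (5); add C.
Step 3: cheapest edge leaving the tree is A—E (10); add E.
Step 4: cheapest edge leaving the tree is D—E (6); add D.
Step 5: cheapest edge leaving the tree is B—D (9); add B.
Step 6: cheapest edge leaving the tree is B—G (4); add G.
The 4th edge added is D—E.

D-E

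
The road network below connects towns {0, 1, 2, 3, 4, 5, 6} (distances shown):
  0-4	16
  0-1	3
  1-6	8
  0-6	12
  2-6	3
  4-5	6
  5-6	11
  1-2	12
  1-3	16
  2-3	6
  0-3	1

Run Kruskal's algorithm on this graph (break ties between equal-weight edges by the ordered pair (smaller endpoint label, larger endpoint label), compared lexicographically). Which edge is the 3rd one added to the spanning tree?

2-6

Sort edges by weight, then run Kruskal:
0-3 (1): add. Components now {0,3} {1} {2} {4} {5} {6}
0-1 (3): add. Components now {0,1,3} {2} {4} {5} {6}
2-6 (3): add. Components now {0,1,3} {2,6} {4} {5}
2-3 (6): add. Components now {0,1,2,3,6} {4} {5}
4-5 (6): add. Components now {0,1,2,3,6} {4,5}
1-6 (8): skip — 1 and 6 already connected.
5-6 (11): add. Components now {0,1,2,3,4,5,6}
The 3rd edge added is 2-6.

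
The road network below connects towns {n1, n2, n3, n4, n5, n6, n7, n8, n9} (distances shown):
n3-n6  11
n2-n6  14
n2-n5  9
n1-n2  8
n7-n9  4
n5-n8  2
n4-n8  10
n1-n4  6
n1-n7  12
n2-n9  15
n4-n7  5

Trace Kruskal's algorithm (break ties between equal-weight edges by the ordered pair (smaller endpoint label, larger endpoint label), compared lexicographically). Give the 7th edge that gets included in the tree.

n3-n6

Kruskal: consider edges lightest-first.
n5-n8 (2): add — endpoints in different components.
n7-n9 (4): add — endpoints in different components.
n4-n7 (5): add — endpoints in different components.
n1-n4 (6): add — endpoints in different components.
n1-n2 (8): add — endpoints in different components.
n2-n5 (9): add — endpoints in different components.
n4-n8 (10): skip — n4 and n8 already connected.
n3-n6 (11): add — endpoints in different components.
n1-n7 (12): skip — n7 and n1 already connected.
n2-n6 (14): add — endpoints in different components.
The 7th edge added is n3-n6.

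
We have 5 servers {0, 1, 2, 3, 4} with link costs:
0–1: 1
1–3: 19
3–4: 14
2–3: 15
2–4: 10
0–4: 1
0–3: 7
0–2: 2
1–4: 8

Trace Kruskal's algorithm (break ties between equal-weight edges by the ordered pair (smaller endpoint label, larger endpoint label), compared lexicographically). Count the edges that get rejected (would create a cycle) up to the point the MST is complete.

0

Kruskal's algorithm — process edges by increasing weight (ties by edge label):
0–1 (1): add. Components now {0,1} {2} {3} {4}
0–4 (1): add. Components now {0,1,4} {2} {3}
0–2 (2): add. Components now {0,1,2,4} {3}
0–3 (7): add. Components now {0,1,2,3,4}
Edges rejected before the tree was complete: 0.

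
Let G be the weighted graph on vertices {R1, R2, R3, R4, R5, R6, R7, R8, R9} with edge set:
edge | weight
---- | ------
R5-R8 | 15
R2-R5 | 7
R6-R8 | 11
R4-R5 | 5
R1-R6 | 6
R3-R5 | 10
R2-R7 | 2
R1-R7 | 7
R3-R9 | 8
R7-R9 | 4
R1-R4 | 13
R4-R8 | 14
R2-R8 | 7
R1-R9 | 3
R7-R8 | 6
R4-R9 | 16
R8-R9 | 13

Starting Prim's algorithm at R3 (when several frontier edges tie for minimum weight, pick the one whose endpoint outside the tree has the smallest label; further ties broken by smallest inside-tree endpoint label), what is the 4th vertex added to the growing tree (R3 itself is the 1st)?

R7

Grow the tree from R3 using Prim:
Step 1: cheapest edge leaving the tree is R3-R9 (8); add R9.
Step 2: cheapest edge leaving the tree is R1-R9 (3); add R1.
Step 3: cheapest edge leaving the tree is R7-R9 (4); add R7.
Step 4: cheapest edge leaving the tree is R2-R7 (2); add R2.
Step 5: cheapest edge leaving the tree is R1-R6 (6); add R6.
Step 6: cheapest edge leaving the tree is R7-R8 (6); add R8.
Step 7: cheapest edge leaving the tree is R2-R5 (7); add R5.
Step 8: cheapest edge leaving the tree is R4-R5 (5); add R4.
Vertex order: R3, R9, R1, R7, R2, R6, R8, R5, R4. The 4th vertex is R7.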